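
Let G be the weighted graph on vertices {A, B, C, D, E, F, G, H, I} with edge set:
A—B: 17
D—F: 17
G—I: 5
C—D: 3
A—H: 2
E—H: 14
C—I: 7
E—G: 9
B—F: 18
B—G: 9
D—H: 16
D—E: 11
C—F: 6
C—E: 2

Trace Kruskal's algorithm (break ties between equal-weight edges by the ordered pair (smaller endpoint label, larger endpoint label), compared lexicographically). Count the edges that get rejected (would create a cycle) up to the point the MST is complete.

2

Kruskal: consider edges lightest-first.
A—H (2): add — endpoints in different components.
C—E (2): add — endpoints in different components.
C—D (3): add — endpoints in different components.
G—I (5): add — endpoints in different components.
C—F (6): add — endpoints in different components.
C—I (7): add — endpoints in different components.
B—G (9): add — endpoints in different components.
E—G (9): skip — E and G already connected.
D—E (11): skip — D and E already connected.
E—H (14): add — endpoints in different components.
Edges rejected before the tree was complete: 2.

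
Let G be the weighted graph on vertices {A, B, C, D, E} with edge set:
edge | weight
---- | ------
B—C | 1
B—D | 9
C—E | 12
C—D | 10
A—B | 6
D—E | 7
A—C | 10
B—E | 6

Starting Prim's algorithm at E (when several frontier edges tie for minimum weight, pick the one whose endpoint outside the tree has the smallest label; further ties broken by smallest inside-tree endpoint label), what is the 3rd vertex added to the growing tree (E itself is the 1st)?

C

Prim's algorithm from E:
Step 1: cheapest edge leaving the tree is B—E (6); add B.
Step 2: cheapest edge leaving the tree is B—C (1); add C.
Step 3: cheapest edge leaving the tree is A—B (6); add A.
Step 4: cheapest edge leaving the tree is D—E (7); add D.
Vertex order: E, B, C, A, D. The 3rd vertex is C.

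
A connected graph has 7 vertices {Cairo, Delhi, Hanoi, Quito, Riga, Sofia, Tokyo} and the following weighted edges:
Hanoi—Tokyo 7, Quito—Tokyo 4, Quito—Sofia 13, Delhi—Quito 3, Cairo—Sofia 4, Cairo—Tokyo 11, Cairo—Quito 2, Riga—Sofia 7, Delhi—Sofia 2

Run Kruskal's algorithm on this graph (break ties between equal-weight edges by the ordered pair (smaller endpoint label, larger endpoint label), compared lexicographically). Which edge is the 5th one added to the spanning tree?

Kruskal: consider edges lightest-first.
Cairo—Quito (2): add. Components now {Delhi} {Cairo,Quito} {Hanoi} {Riga} {Tokyo} {Sofia}
Delhi—Sofia (2): add. Components now {Delhi,Sofia} {Cairo,Quito} {Hanoi} {Riga} {Tokyo}
Delhi—Quito (3): add. Components now {Cairo,Delhi,Quito,Sofia} {Hanoi} {Riga} {Tokyo}
Cairo—Sofia (4): skip — Cairo and Sofia already connected.
Quito—Tokyo (4): add. Components now {Cairo,Delhi,Quito,Sofia,Tokyo} {Hanoi} {Riga}
Hanoi—Tokyo (7): add. Components now {Cairo,Delhi,Hanoi,Quito,Sofia,Tokyo} {Riga}
Riga—Sofia (7): add. Components now {Cairo,Delhi,Hanoi,Quito,Riga,Sofia,Tokyo}
The 5th edge added is Hanoi—Tokyo.

Hanoi-Tokyo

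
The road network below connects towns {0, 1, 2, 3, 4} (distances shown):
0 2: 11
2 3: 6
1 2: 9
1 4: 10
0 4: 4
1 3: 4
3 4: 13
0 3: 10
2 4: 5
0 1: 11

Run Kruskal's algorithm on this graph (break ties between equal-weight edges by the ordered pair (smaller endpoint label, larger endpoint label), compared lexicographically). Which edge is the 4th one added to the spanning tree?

Kruskal's algorithm — process edges by increasing weight (ties by edge label):
0 4 (4): add. Components now {0,4} {1} {2} {3}
1 3 (4): add. Components now {0,4} {1,3} {2}
2 4 (5): add. Components now {0,2,4} {1,3}
2 3 (6): add. Components now {0,1,2,3,4}
The 4th edge added is 2 3.

2-3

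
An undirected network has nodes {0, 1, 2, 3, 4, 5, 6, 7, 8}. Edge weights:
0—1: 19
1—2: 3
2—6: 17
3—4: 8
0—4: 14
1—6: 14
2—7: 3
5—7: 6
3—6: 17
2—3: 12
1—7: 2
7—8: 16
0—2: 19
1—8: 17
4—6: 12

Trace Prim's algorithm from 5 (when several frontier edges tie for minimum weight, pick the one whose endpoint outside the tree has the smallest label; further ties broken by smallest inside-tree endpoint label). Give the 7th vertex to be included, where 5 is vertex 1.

Prim's algorithm from 5:
Step 1: cheapest edge leaving the tree is 5—7 (6); add 7.
Step 2: cheapest edge leaving the tree is 1—7 (2); add 1.
Step 3: cheapest edge leaving the tree is 1—2 (3); add 2.
Step 4: cheapest edge leaving the tree is 2—3 (12); add 3.
Step 5: cheapest edge leaving the tree is 3—4 (8); add 4.
Step 6: cheapest edge leaving the tree is 4—6 (12); add 6.
Step 7: cheapest edge leaving the tree is 0—4 (14); add 0.
Step 8: cheapest edge leaving the tree is 7—8 (16); add 8.
Vertex order: 5, 7, 1, 2, 3, 4, 6, 0, 8. The 7th vertex is 6.

6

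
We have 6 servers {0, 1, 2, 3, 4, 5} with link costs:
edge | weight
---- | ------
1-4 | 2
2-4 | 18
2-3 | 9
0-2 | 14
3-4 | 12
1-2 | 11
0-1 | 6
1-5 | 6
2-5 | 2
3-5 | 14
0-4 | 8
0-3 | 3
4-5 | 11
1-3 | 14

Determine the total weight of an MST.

Kruskal: consider edges lightest-first.
1-4 (2): add — endpoints in different components.
2-5 (2): add — endpoints in different components.
0-3 (3): add — endpoints in different components.
0-1 (6): add — endpoints in different components.
1-5 (6): add — endpoints in different components.
MST edges: 1-4, 2-5, 0-3, 0-1, 1-5; total weight 2+2+3+6+6 = 19.

19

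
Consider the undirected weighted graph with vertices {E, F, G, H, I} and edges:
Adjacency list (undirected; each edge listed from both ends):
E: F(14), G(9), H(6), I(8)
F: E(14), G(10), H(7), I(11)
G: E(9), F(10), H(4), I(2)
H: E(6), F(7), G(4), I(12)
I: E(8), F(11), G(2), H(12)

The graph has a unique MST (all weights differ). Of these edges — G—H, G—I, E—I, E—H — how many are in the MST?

3

Kruskal: consider edges lightest-first.
G—I (2): add — endpoints in different components.
G—H (4): add — endpoints in different components.
E—H (6): add — endpoints in different components.
F—H (7): add — endpoints in different components.
MST edge set: {G—I, G—H, E—H, F—H}.
Of the listed edges, {G—H, G—I, E—H} are in the MST → 3.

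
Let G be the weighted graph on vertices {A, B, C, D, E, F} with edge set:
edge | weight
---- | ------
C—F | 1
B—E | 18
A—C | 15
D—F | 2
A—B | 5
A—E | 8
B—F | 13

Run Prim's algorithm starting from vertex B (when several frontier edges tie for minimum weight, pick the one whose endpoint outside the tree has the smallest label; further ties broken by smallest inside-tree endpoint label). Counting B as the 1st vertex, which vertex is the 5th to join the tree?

Grow the tree from B using Prim:
Step 1: frontier [A—B 5, B—F 13, B—E 18] → take A—B (5); add A.
Step 2: frontier [A—E 8, A—C 15, B—F 13, B—E 18] → take A—E (8); add E.
Step 3: frontier [A—C 15, B—F 13] → take B—F (13); add F.
Step 4: frontier [A—C 15, C—F 1, D—F 2] → take C—F (1); add C.
Step 5: frontier [D—F 2] → take D—F (2); add D.
Vertex order: B, A, E, F, C, D. The 5th vertex is C.

C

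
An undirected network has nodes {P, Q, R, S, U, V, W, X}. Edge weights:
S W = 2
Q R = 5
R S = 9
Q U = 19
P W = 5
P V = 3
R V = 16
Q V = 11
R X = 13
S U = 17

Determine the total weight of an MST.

54

Grow the tree from Q using Prim:
Step 1: frontier [Q R 5, Q V 11, Q U 19] → take Q R (5); add R.
Step 2: frontier [Q V 11, Q U 19, R S 9, R X 13, R V 16] → take R S (9); add S.
Step 3: frontier [Q V 11, Q U 19, R X 13, R V 16, S W 2, S U 17] → take S W (2); add W.
Step 4: frontier [Q V 11, Q U 19, R X 13, R V 16, S U 17, P W 5] → take P W (5); add P.
Step 5: frontier [P V 3, Q V 11, Q U 19, R X 13, R V 16, S U 17] → take P V (3); add V.
Step 6: frontier [Q U 19, R X 13, S U 17] → take R X (13); add X.
Step 7: frontier [Q U 19, S U 17] → take S U (17); add U.
MST edges: Q R, R S, S W, P W, P V, R X, S U; total weight 5+9+2+5+3+13+17 = 54.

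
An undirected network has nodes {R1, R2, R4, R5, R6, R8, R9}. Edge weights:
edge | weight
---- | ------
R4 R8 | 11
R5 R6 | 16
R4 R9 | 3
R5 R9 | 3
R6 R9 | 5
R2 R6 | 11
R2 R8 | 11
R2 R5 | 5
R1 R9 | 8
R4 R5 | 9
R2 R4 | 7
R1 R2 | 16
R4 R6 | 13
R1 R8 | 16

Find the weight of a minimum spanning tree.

Kruskal: consider edges lightest-first.
R4 R9 (3): add. Components now {R5} {R2} {R1} {R4,R9} {R6} {R8}
R5 R9 (3): add. Components now {R4,R5,R9} {R2} {R1} {R6} {R8}
R2 R5 (5): add. Components now {R2,R4,R5,R9} {R1} {R6} {R8}
R6 R9 (5): add. Components now {R2,R4,R5,R6,R9} {R1} {R8}
R2 R4 (7): skip — R2 and R4 already connected.
R1 R9 (8): add. Components now {R1,R2,R4,R5,R6,R9} {R8}
R4 R5 (9): skip — R5 and R4 already connected.
R2 R6 (11): skip — R2 and R6 already connected.
R2 R8 (11): add. Components now {R1,R2,R4,R5,R6,R8,R9}
MST edges: R4 R9, R5 R9, R2 R5, R6 R9, R1 R9, R2 R8; total weight 3+3+5+5+8+11 = 35.

35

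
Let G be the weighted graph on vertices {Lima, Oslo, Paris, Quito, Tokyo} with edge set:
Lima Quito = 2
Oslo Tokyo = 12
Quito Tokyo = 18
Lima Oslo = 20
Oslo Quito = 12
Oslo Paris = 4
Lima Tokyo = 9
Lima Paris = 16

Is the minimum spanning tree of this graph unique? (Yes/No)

No

Kruskal: consider edges lightest-first.
Lima Quito (2): add. Components now {Paris} {Tokyo} {Lima,Quito} {Oslo}
Oslo Paris (4): add. Components now {Oslo,Paris} {Tokyo} {Lima,Quito}
Lima Tokyo (9): add. Components now {Oslo,Paris} {Lima,Quito,Tokyo}
Oslo Quito (12): add. Components now {Lima,Oslo,Paris,Quito,Tokyo}
Non-tree edge Oslo Tokyo has weight 12, equal to the heaviest edge on its tree cycle — swapping gives another MST of the same weight. Not unique.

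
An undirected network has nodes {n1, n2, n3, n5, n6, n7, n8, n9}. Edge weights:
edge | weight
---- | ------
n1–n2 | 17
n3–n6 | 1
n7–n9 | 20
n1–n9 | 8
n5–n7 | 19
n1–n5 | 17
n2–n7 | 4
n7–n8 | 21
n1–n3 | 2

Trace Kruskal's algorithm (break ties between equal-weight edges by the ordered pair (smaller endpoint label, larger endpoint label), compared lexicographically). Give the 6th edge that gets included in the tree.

Sort edges by weight, then run Kruskal:
n3–n6 (1): add — endpoints in different components.
n1–n3 (2): add — endpoints in different components.
n2–n7 (4): add — endpoints in different components.
n1–n9 (8): add — endpoints in different components.
n1–n2 (17): add — endpoints in different components.
n1–n5 (17): add — endpoints in different components.
n5–n7 (19): skip — n5 and n7 already connected.
n7–n9 (20): skip — n9 and n7 already connected.
n7–n8 (21): add — endpoints in different components.
The 6th edge added is n1–n5.

n1-n5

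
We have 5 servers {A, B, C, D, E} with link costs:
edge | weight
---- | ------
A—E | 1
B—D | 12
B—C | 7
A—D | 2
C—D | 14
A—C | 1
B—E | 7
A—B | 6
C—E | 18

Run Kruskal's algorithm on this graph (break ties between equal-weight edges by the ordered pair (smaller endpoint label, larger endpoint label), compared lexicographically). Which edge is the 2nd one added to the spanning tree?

Kruskal's algorithm — process edges by increasing weight (ties by edge label):
A—C (1): add — endpoints in different components.
A—E (1): add — endpoints in different components.
A—D (2): add — endpoints in different components.
A—B (6): add — endpoints in different components.
The 2nd edge added is A—E.

A-E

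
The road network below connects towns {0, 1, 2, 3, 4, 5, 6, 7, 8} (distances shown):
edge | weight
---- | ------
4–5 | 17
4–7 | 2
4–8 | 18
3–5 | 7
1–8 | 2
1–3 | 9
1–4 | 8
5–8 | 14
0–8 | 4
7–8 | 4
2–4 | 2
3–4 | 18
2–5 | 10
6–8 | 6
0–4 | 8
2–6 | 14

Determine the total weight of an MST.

Sort edges by weight, then run Kruskal:
1–8 (2): add — endpoints in different components.
2–4 (2): add — endpoints in different components.
4–7 (2): add — endpoints in different components.
0–8 (4): add — endpoints in different components.
7–8 (4): add — endpoints in different components.
6–8 (6): add — endpoints in different components.
3–5 (7): add — endpoints in different components.
0–4 (8): skip — 0 and 4 already connected.
1–4 (8): skip — 1 and 4 already connected.
1–3 (9): add — endpoints in different components.
MST edges: 1–8, 2–4, 4–7, 0–8, 7–8, 6–8, 3–5, 1–3; total weight 2+2+2+4+4+6+7+9 = 36.

36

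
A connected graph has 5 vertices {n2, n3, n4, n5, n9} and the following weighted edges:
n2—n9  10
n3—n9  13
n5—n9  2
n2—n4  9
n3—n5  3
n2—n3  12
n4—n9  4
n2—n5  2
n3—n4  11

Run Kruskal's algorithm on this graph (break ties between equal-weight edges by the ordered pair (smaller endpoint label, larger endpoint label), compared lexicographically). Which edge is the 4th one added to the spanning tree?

n4-n9

Kruskal's algorithm — process edges by increasing weight (ties by edge label):
n2—n5 (2): add — endpoints in different components.
n5—n9 (2): add — endpoints in different components.
n3—n5 (3): add — endpoints in different components.
n4—n9 (4): add — endpoints in different components.
The 4th edge added is n4—n9.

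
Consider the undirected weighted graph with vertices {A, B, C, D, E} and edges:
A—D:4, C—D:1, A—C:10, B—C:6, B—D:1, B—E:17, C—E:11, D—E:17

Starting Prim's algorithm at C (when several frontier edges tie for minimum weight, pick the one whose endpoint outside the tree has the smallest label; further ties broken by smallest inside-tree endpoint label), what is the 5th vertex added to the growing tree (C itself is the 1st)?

E

Grow the tree from C using Prim:
Step 1: frontier [C—D 1, B—C 6, A—C 10, C—E 11] → take C—D (1); add D.
Step 2: frontier [B—C 6, A—C 10, C—E 11, B—D 1, A—D 4, D—E 17] → take B—D (1); add B.
Step 3: frontier [B—E 17, A—C 10, C—E 11, A—D 4, D—E 17] → take A—D (4); add A.
Step 4: frontier [B—E 17, C—E 11, D—E 17] → take C—E (11); add E.
Vertex order: C, D, B, A, E. The 5th vertex is E.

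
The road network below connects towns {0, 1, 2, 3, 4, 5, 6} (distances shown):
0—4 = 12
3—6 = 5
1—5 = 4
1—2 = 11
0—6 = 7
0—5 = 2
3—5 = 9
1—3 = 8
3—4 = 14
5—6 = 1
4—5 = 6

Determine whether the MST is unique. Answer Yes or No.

Kruskal's algorithm — process edges by increasing weight (ties by edge label):
5—6 (1): add — endpoints in different components.
0—5 (2): add — endpoints in different components.
1—5 (4): add — endpoints in different components.
3—6 (5): add — endpoints in different components.
4—5 (6): add — endpoints in different components.
0—6 (7): skip — 0 and 6 already connected.
1—3 (8): skip — 1 and 3 already connected.
3—5 (9): skip — 3 and 5 already connected.
1—2 (11): add — endpoints in different components.
Every non-tree edge has weight strictly greater than the heaviest edge on the tree path between its endpoints, so the MST is unique.

Yes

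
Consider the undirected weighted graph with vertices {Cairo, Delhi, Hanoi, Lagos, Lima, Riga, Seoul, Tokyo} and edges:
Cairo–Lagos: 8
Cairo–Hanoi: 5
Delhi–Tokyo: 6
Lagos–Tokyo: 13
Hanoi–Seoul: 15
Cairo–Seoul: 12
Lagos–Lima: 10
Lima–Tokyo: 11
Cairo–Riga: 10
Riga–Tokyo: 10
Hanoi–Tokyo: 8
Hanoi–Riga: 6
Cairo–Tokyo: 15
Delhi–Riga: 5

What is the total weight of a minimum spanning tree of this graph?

52

Prim's algorithm from Lima:
Step 1: frontier [Lagos–Lima 10, Lima–Tokyo 11] → take Lagos–Lima (10); add Lagos.
Step 2: frontier [Cairo–Lagos 8, Lagos–Tokyo 13, Lima–Tokyo 11] → take Cairo–Lagos (8); add Cairo.
Step 3: frontier [Cairo–Hanoi 5, Cairo–Riga 10, Cairo–Seoul 12, Cairo–Tokyo 15, Lagos–Tokyo 13, Lima–Tokyo 11] → take Cairo–Hanoi (5); add Hanoi.
Step 4: frontier [Cairo–Riga 10, Cairo–Seoul 12, Cairo–Tokyo 15, Hanoi–Riga 6, Hanoi–Tokyo 8, Hanoi–Seoul 15, Lagos–Tokyo 13, Lima–Tokyo 11] → take Hanoi–Riga (6); add Riga.
Step 5: frontier [Cairo–Seoul 12, Cairo–Tokyo 15, Hanoi–Tokyo 8, Hanoi–Seoul 15, Lagos–Tokyo 13, Lima–Tokyo 11, Delhi–Riga 5, Riga–Tokyo 10] → take Delhi–Riga (5); add Delhi.
Step 6: frontier [Cairo–Seoul 12, Cairo–Tokyo 15, Delhi–Tokyo 6, Hanoi–Tokyo 8, Hanoi–Seoul 15, Lagos–Tokyo 13, Lima–Tokyo 11, Riga–Tokyo 10] → take Delhi–Tokyo (6); add Tokyo.
Step 7: frontier [Cairo–Seoul 12, Hanoi–Seoul 15] → take Cairo–Seoul (12); add Seoul.
MST edges: Lagos–Lima, Cairo–Lagos, Cairo–Hanoi, Hanoi–Riga, Delhi–Riga, Delhi–Tokyo, Cairo–Seoul; total weight 10+8+5+6+5+6+12 = 52.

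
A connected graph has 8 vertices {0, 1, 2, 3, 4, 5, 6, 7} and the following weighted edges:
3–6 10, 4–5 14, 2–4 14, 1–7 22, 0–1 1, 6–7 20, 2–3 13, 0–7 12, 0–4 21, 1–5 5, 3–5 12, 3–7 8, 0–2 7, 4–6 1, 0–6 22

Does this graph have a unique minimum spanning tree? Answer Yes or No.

Kruskal's algorithm — process edges by increasing weight (ties by edge label):
0–1 (1): add — endpoints in different components.
4–6 (1): add — endpoints in different components.
1–5 (5): add — endpoints in different components.
0–2 (7): add — endpoints in different components.
3–7 (8): add — endpoints in different components.
3–6 (10): add — endpoints in different components.
0–7 (12): add — endpoints in different components.
Non-tree edge 3–5 has weight 12, equal to the heaviest edge on its tree cycle — swapping gives another MST of the same weight. Not unique.

No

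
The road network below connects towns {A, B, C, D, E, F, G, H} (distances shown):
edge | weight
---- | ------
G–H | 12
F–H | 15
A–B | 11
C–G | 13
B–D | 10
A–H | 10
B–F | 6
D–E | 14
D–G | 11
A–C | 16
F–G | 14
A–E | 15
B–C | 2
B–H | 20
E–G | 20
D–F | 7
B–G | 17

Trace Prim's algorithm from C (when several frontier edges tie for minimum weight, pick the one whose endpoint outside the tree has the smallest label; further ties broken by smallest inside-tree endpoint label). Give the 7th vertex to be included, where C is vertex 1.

Prim's algorithm from C:
Step 1: cheapest edge leaving the tree is B–C (2); add B.
Step 2: cheapest edge leaving the tree is B–F (6); add F.
Step 3: cheapest edge leaving the tree is D–F (7); add D.
Step 4: cheapest edge leaving the tree is A–B (11); add A.
Step 5: cheapest edge leaving the tree is A–H (10); add H.
Step 6: cheapest edge leaving the tree is D–G (11); add G.
Step 7: cheapest edge leaving the tree is D–E (14); add E.
Vertex order: C, B, F, D, A, H, G, E. The 7th vertex is G.

G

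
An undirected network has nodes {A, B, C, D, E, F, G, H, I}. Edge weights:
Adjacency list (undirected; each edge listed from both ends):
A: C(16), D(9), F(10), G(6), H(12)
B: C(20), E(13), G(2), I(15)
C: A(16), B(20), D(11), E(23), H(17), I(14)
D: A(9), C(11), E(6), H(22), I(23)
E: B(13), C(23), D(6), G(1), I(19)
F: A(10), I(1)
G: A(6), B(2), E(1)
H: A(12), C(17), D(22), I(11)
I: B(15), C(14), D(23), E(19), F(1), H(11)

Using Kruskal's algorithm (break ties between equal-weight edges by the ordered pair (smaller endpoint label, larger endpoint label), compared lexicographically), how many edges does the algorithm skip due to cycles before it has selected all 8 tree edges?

1

Sort edges by weight, then run Kruskal:
E G (1): add — endpoints in different components.
F I (1): add — endpoints in different components.
B G (2): add — endpoints in different components.
A G (6): add — endpoints in different components.
D E (6): add — endpoints in different components.
A D (9): skip — A and D already connected.
A F (10): add — endpoints in different components.
C D (11): add — endpoints in different components.
H I (11): add — endpoints in different components.
Edges rejected before the tree was complete: 1.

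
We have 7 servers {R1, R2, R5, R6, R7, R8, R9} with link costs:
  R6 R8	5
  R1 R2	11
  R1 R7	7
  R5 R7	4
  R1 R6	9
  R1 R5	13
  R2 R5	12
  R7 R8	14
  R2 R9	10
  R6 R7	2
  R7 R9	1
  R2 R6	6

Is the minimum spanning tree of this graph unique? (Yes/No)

Yes

Kruskal's algorithm — process edges by increasing weight (ties by edge label):
R7 R9 (1): add. Components now {R1} {R8} {R2} {R7,R9} {R5} {R6}
R6 R7 (2): add. Components now {R1} {R8} {R2} {R6,R7,R9} {R5}
R5 R7 (4): add. Components now {R1} {R8} {R2} {R5,R6,R7,R9}
R6 R8 (5): add. Components now {R1} {R5,R6,R7,R8,R9} {R2}
R2 R6 (6): add. Components now {R1} {R2,R5,R6,R7,R8,R9}
R1 R7 (7): add. Components now {R1,R2,R5,R6,R7,R8,R9}
Every non-tree edge has weight strictly greater than the heaviest edge on the tree path between its endpoints, so the MST is unique.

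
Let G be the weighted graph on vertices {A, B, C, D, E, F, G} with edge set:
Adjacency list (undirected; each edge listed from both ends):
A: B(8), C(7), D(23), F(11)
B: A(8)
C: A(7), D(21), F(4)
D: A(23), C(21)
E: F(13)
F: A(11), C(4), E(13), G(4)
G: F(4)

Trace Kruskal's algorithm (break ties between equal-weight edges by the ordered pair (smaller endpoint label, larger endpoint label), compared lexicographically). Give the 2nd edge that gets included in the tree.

F-G

Kruskal's algorithm — process edges by increasing weight (ties by edge label):
C F (4): add — endpoints in different components.
F G (4): add — endpoints in different components.
A C (7): add — endpoints in different components.
A B (8): add — endpoints in different components.
A F (11): skip — A and F already connected.
E F (13): add — endpoints in different components.
C D (21): add — endpoints in different components.
The 2nd edge added is F G.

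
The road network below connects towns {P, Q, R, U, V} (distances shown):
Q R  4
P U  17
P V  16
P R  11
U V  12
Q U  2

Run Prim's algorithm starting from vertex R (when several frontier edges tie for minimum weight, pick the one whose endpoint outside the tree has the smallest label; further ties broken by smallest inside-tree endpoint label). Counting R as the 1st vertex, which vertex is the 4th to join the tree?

Prim, starting at R.
Step 1: frontier [Q R 4, P R 11] → take Q R (4); add Q.
Step 2: frontier [Q U 2, P R 11] → take Q U (2); add U.
Step 3: frontier [P R 11, U V 12, P U 17] → take P R (11); add P.
Step 4: frontier [P V 16, U V 12] → take U V (12); add V.
Vertex order: R, Q, U, P, V. The 4th vertex is P.

P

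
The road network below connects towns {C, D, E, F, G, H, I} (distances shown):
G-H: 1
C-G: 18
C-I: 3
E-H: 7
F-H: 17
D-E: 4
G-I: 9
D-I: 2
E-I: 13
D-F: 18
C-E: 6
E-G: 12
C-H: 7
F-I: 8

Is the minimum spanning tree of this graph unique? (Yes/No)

No

Kruskal's algorithm — process edges by increasing weight (ties by edge label):
G-H (1): add — endpoints in different components.
D-I (2): add — endpoints in different components.
C-I (3): add — endpoints in different components.
D-E (4): add — endpoints in different components.
C-E (6): skip — C and E already connected.
C-H (7): add — endpoints in different components.
E-H (7): skip — E and H already connected.
F-I (8): add — endpoints in different components.
Non-tree edge E-H has weight 7, equal to the heaviest edge on its tree cycle — swapping gives another MST of the same weight. Not unique.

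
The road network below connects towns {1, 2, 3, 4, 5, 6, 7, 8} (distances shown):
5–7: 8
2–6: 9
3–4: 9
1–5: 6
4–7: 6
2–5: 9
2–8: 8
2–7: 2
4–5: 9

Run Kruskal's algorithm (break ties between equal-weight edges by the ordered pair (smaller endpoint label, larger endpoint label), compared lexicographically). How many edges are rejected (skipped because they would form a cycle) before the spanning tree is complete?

1

Kruskal's algorithm — process edges by increasing weight (ties by edge label):
2–7 (2): add — endpoints in different components.
1–5 (6): add — endpoints in different components.
4–7 (6): add — endpoints in different components.
2–8 (8): add — endpoints in different components.
5–7 (8): add — endpoints in different components.
2–5 (9): skip — 2 and 5 already connected.
2–6 (9): add — endpoints in different components.
3–4 (9): add — endpoints in different components.
Edges rejected before the tree was complete: 1.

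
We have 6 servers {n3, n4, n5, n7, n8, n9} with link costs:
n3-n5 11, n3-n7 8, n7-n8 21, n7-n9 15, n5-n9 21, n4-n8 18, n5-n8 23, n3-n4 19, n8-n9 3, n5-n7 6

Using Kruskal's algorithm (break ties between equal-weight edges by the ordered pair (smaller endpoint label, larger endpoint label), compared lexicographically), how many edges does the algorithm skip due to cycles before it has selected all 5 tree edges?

Kruskal's algorithm — process edges by increasing weight (ties by edge label):
n8-n9 (3): add. Components now {n3} {n8,n9} {n4} {n5} {n7}
n5-n7 (6): add. Components now {n3} {n8,n9} {n4} {n5,n7}
n3-n7 (8): add. Components now {n3,n5,n7} {n8,n9} {n4}
n3-n5 (11): skip — n3 and n5 already connected.
n7-n9 (15): add. Components now {n3,n5,n7,n8,n9} {n4}
n4-n8 (18): add. Components now {n3,n4,n5,n7,n8,n9}
Edges rejected before the tree was complete: 1.

1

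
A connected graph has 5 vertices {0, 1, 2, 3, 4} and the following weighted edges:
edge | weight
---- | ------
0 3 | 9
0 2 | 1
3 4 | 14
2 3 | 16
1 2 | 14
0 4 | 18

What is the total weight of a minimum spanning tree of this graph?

Sort edges by weight, then run Kruskal:
0 2 (1): add. Components now {0,2} {1} {3} {4}
0 3 (9): add. Components now {0,2,3} {1} {4}
1 2 (14): add. Components now {0,1,2,3} {4}
3 4 (14): add. Components now {0,1,2,3,4}
MST edges: 0 2, 0 3, 1 2, 3 4; total weight 1+9+14+14 = 38.

38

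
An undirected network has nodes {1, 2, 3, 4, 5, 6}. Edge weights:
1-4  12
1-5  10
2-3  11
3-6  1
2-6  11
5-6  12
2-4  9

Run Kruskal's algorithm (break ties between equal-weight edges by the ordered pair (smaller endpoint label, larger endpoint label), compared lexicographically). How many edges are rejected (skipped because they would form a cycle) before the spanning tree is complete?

Kruskal: consider edges lightest-first.
3-6 (1): add. Components now {1} {2} {3,6} {4} {5}
2-4 (9): add. Components now {1} {2,4} {3,6} {5}
1-5 (10): add. Components now {1,5} {2,4} {3,6}
2-3 (11): add. Components now {1,5} {2,3,4,6}
2-6 (11): skip — 2 and 6 already connected.
1-4 (12): add. Components now {1,2,3,4,5,6}
Edges rejected before the tree was complete: 1.

1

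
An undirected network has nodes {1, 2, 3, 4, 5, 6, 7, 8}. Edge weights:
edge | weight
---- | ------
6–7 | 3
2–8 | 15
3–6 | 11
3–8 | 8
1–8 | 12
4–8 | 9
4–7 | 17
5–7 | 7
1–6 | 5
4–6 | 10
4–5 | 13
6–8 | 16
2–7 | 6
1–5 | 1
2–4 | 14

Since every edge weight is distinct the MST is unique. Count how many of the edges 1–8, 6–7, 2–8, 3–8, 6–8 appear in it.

Kruskal's algorithm — process edges by increasing weight (ties by edge label):
1–5 (1): add — endpoints in different components.
6–7 (3): add — endpoints in different components.
1–6 (5): add — endpoints in different components.
2–7 (6): add — endpoints in different components.
5–7 (7): skip — 5 and 7 already connected.
3–8 (8): add — endpoints in different components.
4–8 (9): add — endpoints in different components.
4–6 (10): add — endpoints in different components.
MST edge set: {1–5, 6–7, 1–6, 2–7, 3–8, 4–8, 4–6}.
Of the listed edges, {6–7, 3–8} are in the MST → 2.

2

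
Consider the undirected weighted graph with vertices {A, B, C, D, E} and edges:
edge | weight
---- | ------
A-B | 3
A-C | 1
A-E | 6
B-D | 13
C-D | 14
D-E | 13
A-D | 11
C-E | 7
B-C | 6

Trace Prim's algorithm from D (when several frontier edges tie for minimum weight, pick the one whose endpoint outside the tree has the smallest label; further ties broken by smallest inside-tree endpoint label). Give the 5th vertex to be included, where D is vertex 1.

E

Grow the tree from D using Prim:
Step 1: cheapest edge leaving the tree is A-D (11); add A.
Step 2: cheapest edge leaving the tree is A-C (1); add C.
Step 3: cheapest edge leaving the tree is A-B (3); add B.
Step 4: cheapest edge leaving the tree is A-E (6); add E.
Vertex order: D, A, C, B, E. The 5th vertex is E.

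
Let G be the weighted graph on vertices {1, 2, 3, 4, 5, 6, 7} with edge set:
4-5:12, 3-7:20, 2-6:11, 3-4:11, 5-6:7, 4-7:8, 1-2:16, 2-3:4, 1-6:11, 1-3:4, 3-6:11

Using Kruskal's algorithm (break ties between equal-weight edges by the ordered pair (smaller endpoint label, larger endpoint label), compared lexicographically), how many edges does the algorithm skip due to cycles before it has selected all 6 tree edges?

1

Kruskal: consider edges lightest-first.
1-3 (4): add — endpoints in different components.
2-3 (4): add — endpoints in different components.
5-6 (7): add — endpoints in different components.
4-7 (8): add — endpoints in different components.
1-6 (11): add — endpoints in different components.
2-6 (11): skip — 2 and 6 already connected.
3-4 (11): add — endpoints in different components.
Edges rejected before the tree was complete: 1.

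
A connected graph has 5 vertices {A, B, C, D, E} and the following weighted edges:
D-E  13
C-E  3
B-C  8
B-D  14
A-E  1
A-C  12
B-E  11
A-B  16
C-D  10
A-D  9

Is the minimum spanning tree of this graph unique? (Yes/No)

Yes

Kruskal's algorithm — process edges by increasing weight (ties by edge label):
A-E (1): add. Components now {A,E} {B} {C} {D}
C-E (3): add. Components now {A,C,E} {B} {D}
B-C (8): add. Components now {A,B,C,E} {D}
A-D (9): add. Components now {A,B,C,D,E}
Every non-tree edge has weight strictly greater than the heaviest edge on the tree path between its endpoints, so the MST is unique.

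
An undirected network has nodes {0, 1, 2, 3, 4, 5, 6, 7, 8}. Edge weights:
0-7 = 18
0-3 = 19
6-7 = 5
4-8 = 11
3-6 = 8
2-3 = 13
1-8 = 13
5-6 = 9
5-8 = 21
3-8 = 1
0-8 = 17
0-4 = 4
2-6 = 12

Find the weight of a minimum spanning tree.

Grow the tree from 2 using Prim:
Step 1: cheapest edge leaving the tree is 2-6 (12); add 6.
Step 2: cheapest edge leaving the tree is 6-7 (5); add 7.
Step 3: cheapest edge leaving the tree is 3-6 (8); add 3.
Step 4: cheapest edge leaving the tree is 3-8 (1); add 8.
Step 5: cheapest edge leaving the tree is 5-6 (9); add 5.
Step 6: cheapest edge leaving the tree is 4-8 (11); add 4.
Step 7: cheapest edge leaving the tree is 0-4 (4); add 0.
Step 8: cheapest edge leaving the tree is 1-8 (13); add 1.
MST edges: 2-6, 6-7, 3-6, 3-8, 5-6, 4-8, 0-4, 1-8; total weight 12+5+8+1+9+11+4+13 = 63.

63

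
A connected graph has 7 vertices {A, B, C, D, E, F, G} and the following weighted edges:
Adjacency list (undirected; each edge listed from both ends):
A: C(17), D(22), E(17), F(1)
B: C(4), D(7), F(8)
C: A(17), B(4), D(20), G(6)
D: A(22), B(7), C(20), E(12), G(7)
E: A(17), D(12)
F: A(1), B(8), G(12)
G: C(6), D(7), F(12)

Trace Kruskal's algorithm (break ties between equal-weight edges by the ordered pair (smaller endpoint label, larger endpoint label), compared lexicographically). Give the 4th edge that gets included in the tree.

B-D

Kruskal: consider edges lightest-first.
A-F (1): add. Components now {A,F} {B} {C} {D} {E} {G}
B-C (4): add. Components now {A,F} {B,C} {D} {E} {G}
C-G (6): add. Components now {A,F} {B,C,G} {D} {E}
B-D (7): add. Components now {A,F} {B,C,D,G} {E}
D-G (7): skip — D and G already connected.
B-F (8): add. Components now {A,B,C,D,F,G} {E}
D-E (12): add. Components now {A,B,C,D,E,F,G}
The 4th edge added is B-D.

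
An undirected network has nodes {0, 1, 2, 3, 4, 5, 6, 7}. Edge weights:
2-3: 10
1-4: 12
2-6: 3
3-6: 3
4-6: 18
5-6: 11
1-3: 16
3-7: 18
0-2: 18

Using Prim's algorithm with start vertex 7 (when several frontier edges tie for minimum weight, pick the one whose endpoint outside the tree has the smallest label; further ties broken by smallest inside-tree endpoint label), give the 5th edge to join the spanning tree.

Prim, starting at 7.
Step 1: frontier [3-7 18] → take 3-7 (18); add 3.
Step 2: frontier [3-6 3, 2-3 10, 1-3 16] → take 3-6 (3); add 6.
Step 3: frontier [2-3 10, 1-3 16, 2-6 3, 5-6 11, 4-6 18] → take 2-6 (3); add 2.
Step 4: frontier [0-2 18, 1-3 16, 5-6 11, 4-6 18] → take 5-6 (11); add 5.
Step 5: frontier [0-2 18, 1-3 16, 4-6 18] → take 1-3 (16); add 1.
Step 6: frontier [1-4 12, 0-2 18, 4-6 18] → take 1-4 (12); add 4.
Step 7: frontier [0-2 18] → take 0-2 (18); add 0.
The 5th edge added is 1-3.

1-3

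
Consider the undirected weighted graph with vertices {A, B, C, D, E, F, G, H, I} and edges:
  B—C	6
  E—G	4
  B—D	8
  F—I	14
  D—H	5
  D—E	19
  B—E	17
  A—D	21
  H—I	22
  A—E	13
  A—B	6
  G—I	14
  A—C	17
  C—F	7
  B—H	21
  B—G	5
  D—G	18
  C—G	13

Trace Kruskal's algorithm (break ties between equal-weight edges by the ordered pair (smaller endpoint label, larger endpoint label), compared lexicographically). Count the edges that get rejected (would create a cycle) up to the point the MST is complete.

2

Kruskal: consider edges lightest-first.
E—G (4): add — endpoints in different components.
B—G (5): add — endpoints in different components.
D—H (5): add — endpoints in different components.
A—B (6): add — endpoints in different components.
B—C (6): add — endpoints in different components.
C—F (7): add — endpoints in different components.
B—D (8): add — endpoints in different components.
A—E (13): skip — A and E already connected.
C—G (13): skip — C and G already connected.
F—I (14): add — endpoints in different components.
Edges rejected before the tree was complete: 2.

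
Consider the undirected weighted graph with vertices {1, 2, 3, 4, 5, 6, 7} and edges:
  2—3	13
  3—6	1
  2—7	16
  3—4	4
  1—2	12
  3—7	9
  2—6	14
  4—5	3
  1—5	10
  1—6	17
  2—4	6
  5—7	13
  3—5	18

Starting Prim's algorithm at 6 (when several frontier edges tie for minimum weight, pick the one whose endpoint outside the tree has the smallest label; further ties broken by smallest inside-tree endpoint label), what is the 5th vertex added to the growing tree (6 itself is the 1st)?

Prim's algorithm from 6:
Step 1: cheapest edge leaving the tree is 3—6 (1); add 3.
Step 2: cheapest edge leaving the tree is 3—4 (4); add 4.
Step 3: cheapest edge leaving the tree is 4—5 (3); add 5.
Step 4: cheapest edge leaving the tree is 2—4 (6); add 2.
Step 5: cheapest edge leaving the tree is 3—7 (9); add 7.
Step 6: cheapest edge leaving the tree is 1—5 (10); add 1.
Vertex order: 6, 3, 4, 5, 2, 7, 1. The 5th vertex is 2.

2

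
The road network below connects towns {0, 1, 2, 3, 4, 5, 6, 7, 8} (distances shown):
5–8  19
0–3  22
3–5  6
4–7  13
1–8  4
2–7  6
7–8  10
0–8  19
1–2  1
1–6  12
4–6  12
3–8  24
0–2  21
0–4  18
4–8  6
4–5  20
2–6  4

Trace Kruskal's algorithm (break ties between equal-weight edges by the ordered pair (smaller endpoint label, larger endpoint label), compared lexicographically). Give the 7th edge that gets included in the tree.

Kruskal: consider edges lightest-first.
1–2 (1): add — endpoints in different components.
1–8 (4): add — endpoints in different components.
2–6 (4): add — endpoints in different components.
2–7 (6): add — endpoints in different components.
3–5 (6): add — endpoints in different components.
4–8 (6): add — endpoints in different components.
7–8 (10): skip — 7 and 8 already connected.
1–6 (12): skip — 1 and 6 already connected.
4–6 (12): skip — 4 and 6 already connected.
4–7 (13): skip — 4 and 7 already connected.
0–4 (18): add — endpoints in different components.
0–8 (19): skip — 0 and 8 already connected.
5–8 (19): add — endpoints in different components.
The 7th edge added is 0–4.

0-4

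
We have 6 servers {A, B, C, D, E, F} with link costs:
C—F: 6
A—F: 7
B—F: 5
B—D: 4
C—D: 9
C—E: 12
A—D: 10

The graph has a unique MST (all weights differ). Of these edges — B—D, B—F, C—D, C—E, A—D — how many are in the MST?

3

Kruskal's algorithm — process edges by increasing weight (ties by edge label):
B—D (4): add — endpoints in different components.
B—F (5): add — endpoints in different components.
C—F (6): add — endpoints in different components.
A—F (7): add — endpoints in different components.
C—D (9): skip — C and D already connected.
A—D (10): skip — A and D already connected.
C—E (12): add — endpoints in different components.
MST edge set: {B—D, B—F, C—F, A—F, C—E}.
Of the listed edges, {B—D, B—F, C—E} are in the MST → 3.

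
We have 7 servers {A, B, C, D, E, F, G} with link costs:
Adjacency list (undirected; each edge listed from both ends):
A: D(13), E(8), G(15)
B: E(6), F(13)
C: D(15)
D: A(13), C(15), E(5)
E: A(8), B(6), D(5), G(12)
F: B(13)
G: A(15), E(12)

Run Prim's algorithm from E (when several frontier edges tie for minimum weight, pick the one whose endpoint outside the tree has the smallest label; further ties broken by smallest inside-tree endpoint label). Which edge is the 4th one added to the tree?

Grow the tree from E using Prim:
Step 1: cheapest edge leaving the tree is D—E (5); add D.
Step 2: cheapest edge leaving the tree is B—E (6); add B.
Step 3: cheapest edge leaving the tree is A—E (8); add A.
Step 4: cheapest edge leaving the tree is E—G (12); add G.
Step 5: cheapest edge leaving the tree is B—F (13); add F.
Step 6: cheapest edge leaving the tree is C—D (15); add C.
The 4th edge added is E—G.

E-G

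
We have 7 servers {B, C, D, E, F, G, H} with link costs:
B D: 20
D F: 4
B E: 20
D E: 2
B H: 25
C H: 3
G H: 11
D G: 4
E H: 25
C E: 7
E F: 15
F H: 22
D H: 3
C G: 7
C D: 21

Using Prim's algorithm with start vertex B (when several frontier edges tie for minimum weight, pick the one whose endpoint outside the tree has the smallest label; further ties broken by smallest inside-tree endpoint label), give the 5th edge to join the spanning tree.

Prim's algorithm from B:
Step 1: cheapest edge leaving the tree is B D (20); add D.
Step 2: cheapest edge leaving the tree is D E (2); add E.
Step 3: cheapest edge leaving the tree is D H (3); add H.
Step 4: cheapest edge leaving the tree is C H (3); add C.
Step 5: cheapest edge leaving the tree is D F (4); add F.
Step 6: cheapest edge leaving the tree is D G (4); add G.
The 5th edge added is D F.

D-F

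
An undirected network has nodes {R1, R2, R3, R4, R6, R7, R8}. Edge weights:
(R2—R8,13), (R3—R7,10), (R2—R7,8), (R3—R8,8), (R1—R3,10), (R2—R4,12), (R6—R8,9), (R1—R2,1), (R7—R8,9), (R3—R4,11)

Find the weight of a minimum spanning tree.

Kruskal: consider edges lightest-first.
R1—R2 (1): add. Components now {R7} {R8} {R1,R2} {R6} {R4} {R3}
R2—R7 (8): add. Components now {R1,R2,R7} {R8} {R6} {R4} {R3}
R3—R8 (8): add. Components now {R1,R2,R7} {R3,R8} {R6} {R4}
R6—R8 (9): add. Components now {R1,R2,R7} {R3,R6,R8} {R4}
R7—R8 (9): add. Components now {R1,R2,R3,R6,R7,R8} {R4}
R1—R3 (10): skip — R1 and R3 already connected.
R3—R7 (10): skip — R7 and R3 already connected.
R3—R4 (11): add. Components now {R1,R2,R3,R4,R6,R7,R8}
MST edges: R1—R2, R2—R7, R3—R8, R6—R8, R7—R8, R3—R4; total weight 1+8+8+9+9+11 = 46.

46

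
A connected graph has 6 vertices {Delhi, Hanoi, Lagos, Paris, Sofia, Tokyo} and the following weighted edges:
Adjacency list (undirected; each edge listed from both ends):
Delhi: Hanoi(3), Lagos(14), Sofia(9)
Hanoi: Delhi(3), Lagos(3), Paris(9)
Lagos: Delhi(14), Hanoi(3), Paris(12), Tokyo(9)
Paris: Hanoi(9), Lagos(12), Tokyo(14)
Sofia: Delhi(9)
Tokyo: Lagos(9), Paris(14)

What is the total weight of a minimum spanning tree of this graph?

Kruskal's algorithm — process edges by increasing weight (ties by edge label):
Delhi Hanoi (3): add. Components now {Delhi,Hanoi} {Paris} {Lagos} {Tokyo} {Sofia}
Hanoi Lagos (3): add. Components now {Delhi,Hanoi,Lagos} {Paris} {Tokyo} {Sofia}
Delhi Sofia (9): add. Components now {Delhi,Hanoi,Lagos,Sofia} {Paris} {Tokyo}
Hanoi Paris (9): add. Components now {Delhi,Hanoi,Lagos,Paris,Sofia} {Tokyo}
Lagos Tokyo (9): add. Components now {Delhi,Hanoi,Lagos,Paris,Sofia,Tokyo}
MST edges: Delhi Hanoi, Hanoi Lagos, Delhi Sofia, Hanoi Paris, Lagos Tokyo; total weight 3+3+9+9+9 = 33.

33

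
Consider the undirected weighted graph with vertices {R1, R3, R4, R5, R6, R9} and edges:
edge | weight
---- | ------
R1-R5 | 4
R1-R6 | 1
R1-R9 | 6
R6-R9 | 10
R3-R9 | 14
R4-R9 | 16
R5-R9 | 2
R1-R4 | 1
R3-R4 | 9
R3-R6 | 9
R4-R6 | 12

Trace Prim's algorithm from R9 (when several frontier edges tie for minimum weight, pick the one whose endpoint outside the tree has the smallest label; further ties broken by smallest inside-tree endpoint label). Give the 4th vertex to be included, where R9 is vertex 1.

R4

Prim's algorithm from R9:
Step 1: frontier [R5-R9 2, R1-R9 6, R6-R9 10, R3-R9 14, R4-R9 16] → take R5-R9 (2); add R5.
Step 2: frontier [R1-R5 4, R1-R9 6, R6-R9 10, R3-R9 14, R4-R9 16] → take R1-R5 (4); add R1.
Step 3: frontier [R1-R4 1, R1-R6 1, R6-R9 10, R3-R9 14, R4-R9 16] → take R1-R4 (1); add R4.
Step 4: frontier [R1-R6 1, R3-R4 9, R4-R6 12, R6-R9 10, R3-R9 14] → take R1-R6 (1); add R6.
Step 5: frontier [R3-R4 9, R3-R6 9, R3-R9 14] → take R3-R4 (9); add R3.
Vertex order: R9, R5, R1, R4, R6, R3. The 4th vertex is R4.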